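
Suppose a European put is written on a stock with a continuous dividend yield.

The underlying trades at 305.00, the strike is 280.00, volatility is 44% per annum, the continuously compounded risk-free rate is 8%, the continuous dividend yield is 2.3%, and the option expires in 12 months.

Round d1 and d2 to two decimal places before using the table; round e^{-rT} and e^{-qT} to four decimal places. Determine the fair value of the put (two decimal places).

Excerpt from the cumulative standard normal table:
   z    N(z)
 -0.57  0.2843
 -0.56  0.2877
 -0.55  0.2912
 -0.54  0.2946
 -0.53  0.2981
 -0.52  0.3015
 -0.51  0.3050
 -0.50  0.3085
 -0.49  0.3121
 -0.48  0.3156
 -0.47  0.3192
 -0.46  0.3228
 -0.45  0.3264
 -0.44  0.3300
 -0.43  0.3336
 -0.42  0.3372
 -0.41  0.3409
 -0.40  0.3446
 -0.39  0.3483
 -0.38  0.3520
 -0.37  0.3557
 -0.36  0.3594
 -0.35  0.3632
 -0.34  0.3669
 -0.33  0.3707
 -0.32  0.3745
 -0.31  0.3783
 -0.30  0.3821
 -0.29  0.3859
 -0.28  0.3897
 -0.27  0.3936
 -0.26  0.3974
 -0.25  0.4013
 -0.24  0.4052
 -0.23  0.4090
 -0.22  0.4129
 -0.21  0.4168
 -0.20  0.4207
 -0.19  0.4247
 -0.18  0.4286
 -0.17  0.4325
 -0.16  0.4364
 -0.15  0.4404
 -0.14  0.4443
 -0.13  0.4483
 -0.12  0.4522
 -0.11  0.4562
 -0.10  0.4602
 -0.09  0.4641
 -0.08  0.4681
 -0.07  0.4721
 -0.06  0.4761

31.13

σ√T = 0.44·√1 = 0.4400
d₁ = [ln(305/280) + (0.08 − 0.023 + 0.44²/2)·1] / 0.4400 = [0.0855 + 0.1538] / 0.4400 = 0.5439 ⇒ 0.54
d₂ = d₁ − σ√T = 0.5439 − 0.4400 = 0.1039 ⇒ 0.10
exp(−qT) = exp(−0.023·1) = 0.9773;  exp(−rT) = exp(−0.08·1) = 0.9231
N(−d₂) = N(-0.10) = 0.4602;  N(−d₁) = N(-0.54) = 0.2946
P = 280·0.9231·0.4602 − 305·0.9773·0.2946 = 118.9470 − 87.8133 = 31.1336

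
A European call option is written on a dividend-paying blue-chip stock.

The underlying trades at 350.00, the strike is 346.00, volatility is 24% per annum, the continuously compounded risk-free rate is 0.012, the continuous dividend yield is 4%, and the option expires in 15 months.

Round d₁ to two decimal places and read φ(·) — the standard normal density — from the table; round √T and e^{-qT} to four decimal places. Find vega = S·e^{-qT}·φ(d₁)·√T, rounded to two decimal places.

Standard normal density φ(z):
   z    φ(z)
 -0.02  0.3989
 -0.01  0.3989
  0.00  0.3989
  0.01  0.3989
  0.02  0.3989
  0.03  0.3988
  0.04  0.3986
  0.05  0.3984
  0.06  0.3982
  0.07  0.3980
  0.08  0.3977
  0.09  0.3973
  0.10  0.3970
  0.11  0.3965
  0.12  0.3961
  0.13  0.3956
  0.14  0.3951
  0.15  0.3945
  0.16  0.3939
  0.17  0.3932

σ√T = 0.24 × 1.1180 = 0.2683
d₁ = [ln(350/346) + (0.012 − 0.04 + ½·0.24²)·1.25] / (σ√T) = (0.0115 + 0.0010) / 0.2683 = 0.0466 → 0.05
√T = √1.25 = 1.1180
φ(d₁) = φ(0.05) = 0.3984
e^(−qT) = e^(−0.04·1.25) = 0.9512
vega = S·e^(−qT)·φ(d₁)·√T = 350·0.9512·0.3984·1.1180 = 148.2863

148.29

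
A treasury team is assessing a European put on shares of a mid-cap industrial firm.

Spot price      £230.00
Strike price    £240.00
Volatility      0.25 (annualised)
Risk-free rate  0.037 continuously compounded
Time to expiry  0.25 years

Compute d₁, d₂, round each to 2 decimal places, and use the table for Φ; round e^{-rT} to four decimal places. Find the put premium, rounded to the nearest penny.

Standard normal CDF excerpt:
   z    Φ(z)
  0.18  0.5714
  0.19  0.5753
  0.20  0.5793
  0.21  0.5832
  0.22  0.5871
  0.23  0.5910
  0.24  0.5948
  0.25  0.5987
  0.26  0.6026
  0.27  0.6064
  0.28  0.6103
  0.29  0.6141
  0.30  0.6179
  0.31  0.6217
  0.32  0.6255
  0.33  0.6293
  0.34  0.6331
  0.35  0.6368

£16.40

σ√T = 0.25·√0.25 = 0.1250
d₁ = [ln(230/240) + (0.037 + 0.25²/2)·0.25] / 0.1250 = [-0.0426 + 0.0171] / 0.1250 = -0.2040 ≈ -0.20
d₂ = d₁ − σ√T = -0.2040 − 0.1250 = -0.3290 ≈ -0.33
exp(−rT) = exp(−0.037·0.25) = 0.9908
P = 240·0.9908·N(0.33) − 230·N(0.20) = 240·0.9908·0.6293 − 230·0.5793 = 149.6425 − 133.2390 = 16.4035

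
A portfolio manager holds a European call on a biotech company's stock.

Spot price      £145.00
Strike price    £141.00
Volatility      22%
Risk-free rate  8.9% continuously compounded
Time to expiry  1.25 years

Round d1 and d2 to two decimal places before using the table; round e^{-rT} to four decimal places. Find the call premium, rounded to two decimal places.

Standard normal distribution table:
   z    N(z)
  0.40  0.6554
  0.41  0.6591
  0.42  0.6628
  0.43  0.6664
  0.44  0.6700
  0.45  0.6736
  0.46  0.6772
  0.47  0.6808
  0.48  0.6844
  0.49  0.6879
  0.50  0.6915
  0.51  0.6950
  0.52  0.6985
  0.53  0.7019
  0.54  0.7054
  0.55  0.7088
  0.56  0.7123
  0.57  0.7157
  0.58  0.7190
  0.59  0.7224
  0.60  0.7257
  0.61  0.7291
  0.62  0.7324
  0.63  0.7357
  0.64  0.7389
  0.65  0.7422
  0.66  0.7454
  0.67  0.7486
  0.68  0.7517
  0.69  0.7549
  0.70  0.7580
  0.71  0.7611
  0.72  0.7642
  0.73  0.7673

T = 1.25;  σ√T = 0.2460
d₁ = [ln(145/141) + (0.089 + 0.22²/2)·1.25] / 0.2460 = [0.0280 + 0.1415] / 0.2460 = 0.6890 ≈ 0.69
d₂ = d₁ − σ√T = 0.6890 − 0.2460 = 0.4430 ≈ 0.44
e^(−rT) = e^(−0.089·1.25) = 0.8947
N(d₁) = N(0.69) = 0.7549;  N(d₂) = N(0.44) = 0.6700
C = 145·0.7549 − 141·0.8947·0.6700 = 109.4605 − 84.5223 = 24.9382

£24.94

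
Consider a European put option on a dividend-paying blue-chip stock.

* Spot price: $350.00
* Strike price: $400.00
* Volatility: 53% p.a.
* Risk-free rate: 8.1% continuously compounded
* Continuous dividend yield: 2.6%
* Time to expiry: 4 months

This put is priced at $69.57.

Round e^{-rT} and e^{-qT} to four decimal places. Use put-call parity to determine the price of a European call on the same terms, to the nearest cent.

$27.20

e^(−qT) = e^(−0.026·0.3333) = 0.9914;  e^(−rT) = e^(−0.081·0.3333) = 0.9734
Put-call parity: C − P = S·e^(−qT) − K·e^(−rT) = 350·0.9914 − 400·0.9734 = 346.9900 − 389.3600 = -42.3700
C = P + (C − P) = 69.57 + (-42.3700) = 27.2000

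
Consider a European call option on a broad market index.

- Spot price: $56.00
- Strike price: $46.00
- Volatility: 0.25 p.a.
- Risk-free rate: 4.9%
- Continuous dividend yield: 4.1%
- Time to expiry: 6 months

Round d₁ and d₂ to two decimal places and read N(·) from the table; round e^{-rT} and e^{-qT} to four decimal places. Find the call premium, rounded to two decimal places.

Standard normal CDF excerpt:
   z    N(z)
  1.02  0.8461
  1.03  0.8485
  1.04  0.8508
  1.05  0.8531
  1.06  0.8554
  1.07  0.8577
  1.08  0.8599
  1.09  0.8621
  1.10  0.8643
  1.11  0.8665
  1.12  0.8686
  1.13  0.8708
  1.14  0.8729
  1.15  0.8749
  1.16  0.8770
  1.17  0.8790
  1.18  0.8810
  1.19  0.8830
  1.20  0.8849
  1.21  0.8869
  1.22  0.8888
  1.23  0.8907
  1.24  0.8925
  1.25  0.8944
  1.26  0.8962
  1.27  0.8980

$10.47

T = 0.5;  σ√T = 0.1768
d₁ = [ln(56/46) + (0.049 − 0.041 + ½·0.25²)·0.5] / (σ√T) = (0.1967 + 0.0196) / 0.1768 = 1.2238 ⇒ 1.22
d₂ = 1.2238 − 0.1768 = 1.0470 ⇒ 1.05
e^(−qT) = e^(−0.041·0.5) = 0.9797;  e^(−rT) = e^(−0.049·0.5) = 0.9758
C = 56·0.9797·N(1.22) − 46·0.9758·N(1.05) = 56·0.9797·0.8888 − 46·0.9758·0.8531 = 48.7624 − 38.2929 = 10.4695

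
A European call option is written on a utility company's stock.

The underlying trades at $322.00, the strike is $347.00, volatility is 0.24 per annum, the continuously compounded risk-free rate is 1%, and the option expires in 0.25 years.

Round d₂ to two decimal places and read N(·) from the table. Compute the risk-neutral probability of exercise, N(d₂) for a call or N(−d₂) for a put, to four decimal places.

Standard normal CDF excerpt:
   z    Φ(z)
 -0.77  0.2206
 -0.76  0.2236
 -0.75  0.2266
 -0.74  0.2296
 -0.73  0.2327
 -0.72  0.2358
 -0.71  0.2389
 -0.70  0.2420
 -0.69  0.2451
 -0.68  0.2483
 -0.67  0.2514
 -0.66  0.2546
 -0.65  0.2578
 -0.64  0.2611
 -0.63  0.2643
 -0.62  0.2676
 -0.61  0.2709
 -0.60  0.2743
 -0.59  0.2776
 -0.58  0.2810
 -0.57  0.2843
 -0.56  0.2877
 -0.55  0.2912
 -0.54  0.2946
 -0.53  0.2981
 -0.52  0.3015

0.2546

T = 0.25;  σ√T = 0.1200
d₁ = [ln(322/347) + (0.01 + ½·0.24²)·0.25] / (σ√T) = (-0.0748 + 0.0097) / 0.1200 = -0.5423 ≈ -0.54
d₂ = -0.5423 − 0.1200 = -0.6623 ≈ -0.66
Pr(exercise) under Q = N(d₂) = 0.2546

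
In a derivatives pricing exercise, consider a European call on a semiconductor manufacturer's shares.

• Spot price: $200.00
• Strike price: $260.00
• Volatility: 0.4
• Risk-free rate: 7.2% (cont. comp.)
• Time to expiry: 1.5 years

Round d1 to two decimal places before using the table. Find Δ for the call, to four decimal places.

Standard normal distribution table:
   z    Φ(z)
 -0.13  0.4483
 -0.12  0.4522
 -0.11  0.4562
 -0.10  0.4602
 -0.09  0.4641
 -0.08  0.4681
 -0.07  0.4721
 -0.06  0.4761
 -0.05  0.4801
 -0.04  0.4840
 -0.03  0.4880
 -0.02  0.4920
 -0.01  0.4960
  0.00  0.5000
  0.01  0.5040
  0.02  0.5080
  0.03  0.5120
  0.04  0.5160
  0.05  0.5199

T = 1.5;  σ√T = 0.4899
d₁ = [ln(200/260) + (0.072 + ½·0.4²)·1.5] / (σ√T) = (-0.2624 + 0.2280) / 0.4899 = -0.0701 ≈ -0.07
N(d₁) = N(-0.07) = 0.4721
Δ_call = N(d₁) = 0.4721

0.4721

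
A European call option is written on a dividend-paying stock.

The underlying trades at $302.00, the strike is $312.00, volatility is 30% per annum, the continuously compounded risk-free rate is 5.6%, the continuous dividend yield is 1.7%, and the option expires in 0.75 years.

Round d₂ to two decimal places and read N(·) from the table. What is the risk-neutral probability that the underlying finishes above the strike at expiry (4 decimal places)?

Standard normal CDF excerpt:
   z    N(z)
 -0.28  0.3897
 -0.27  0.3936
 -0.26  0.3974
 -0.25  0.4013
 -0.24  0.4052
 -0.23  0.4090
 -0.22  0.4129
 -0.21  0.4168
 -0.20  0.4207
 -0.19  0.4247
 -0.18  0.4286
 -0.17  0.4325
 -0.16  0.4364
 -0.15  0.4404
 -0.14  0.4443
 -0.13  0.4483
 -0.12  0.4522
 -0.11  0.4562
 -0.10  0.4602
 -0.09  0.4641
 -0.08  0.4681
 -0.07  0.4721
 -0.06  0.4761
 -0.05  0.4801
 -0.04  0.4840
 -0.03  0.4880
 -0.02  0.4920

0.4443

σ√T = 0.3 × 0.8660 = 0.2598
ln(S/K) + (r − q + σ²/2)T = ln(302/312) + (0.056 − 0.017 + 0.3²/2)·0.75 = -0.0326 + 0.0630 = 0.0304
d₁ = 0.0304 / 0.2598 = 0.1171 ⇒ 0.12
d₂ = d₁ − σ√T = 0.1171 − 0.2598 = -0.1427 ⇒ -0.14
Risk-neutral Pr[S_T > K] = N(d₂) = N(-0.14) = 0.4443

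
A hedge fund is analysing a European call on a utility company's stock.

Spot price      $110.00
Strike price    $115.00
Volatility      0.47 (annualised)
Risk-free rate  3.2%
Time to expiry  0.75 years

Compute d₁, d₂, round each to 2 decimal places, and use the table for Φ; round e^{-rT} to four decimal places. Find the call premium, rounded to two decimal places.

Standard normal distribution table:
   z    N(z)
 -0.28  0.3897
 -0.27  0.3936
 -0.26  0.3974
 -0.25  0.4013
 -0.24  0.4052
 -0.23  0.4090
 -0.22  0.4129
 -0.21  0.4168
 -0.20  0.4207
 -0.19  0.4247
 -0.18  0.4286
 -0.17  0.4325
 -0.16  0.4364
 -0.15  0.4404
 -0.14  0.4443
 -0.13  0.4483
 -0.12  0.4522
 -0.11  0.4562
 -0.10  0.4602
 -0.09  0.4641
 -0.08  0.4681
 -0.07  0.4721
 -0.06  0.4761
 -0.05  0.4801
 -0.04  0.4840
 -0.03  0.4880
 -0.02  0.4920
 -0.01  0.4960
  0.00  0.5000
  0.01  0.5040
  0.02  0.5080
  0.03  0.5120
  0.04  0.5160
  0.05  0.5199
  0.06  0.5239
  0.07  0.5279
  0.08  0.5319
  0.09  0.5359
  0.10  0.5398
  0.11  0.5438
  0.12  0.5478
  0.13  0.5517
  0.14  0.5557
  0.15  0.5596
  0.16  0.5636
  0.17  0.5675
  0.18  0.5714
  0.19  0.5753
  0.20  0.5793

σ√T = 0.47 × 0.8660 = 0.4070
ln(S/K) + (r + σ²/2)T = ln(110/115) + (0.032 + 0.47²/2)·0.75 = -0.0445 + 0.1068 = 0.0624
d₁ = 0.0624 / 0.4070 = 0.1533 ⇒ 0.15
d₂ = d₁ − σ√T = 0.1533 − 0.4070 = -0.2538 ⇒ -0.25
exp(−rT) = exp(−0.032·0.75) = 0.9763
N(d₁) = N(0.15) = 0.5596;  N(d₂) = N(-0.25) = 0.4013
C = 110·0.5596 − 115·0.9763·0.4013 = 61.5560 − 45.0558 = 16.5002

$16.50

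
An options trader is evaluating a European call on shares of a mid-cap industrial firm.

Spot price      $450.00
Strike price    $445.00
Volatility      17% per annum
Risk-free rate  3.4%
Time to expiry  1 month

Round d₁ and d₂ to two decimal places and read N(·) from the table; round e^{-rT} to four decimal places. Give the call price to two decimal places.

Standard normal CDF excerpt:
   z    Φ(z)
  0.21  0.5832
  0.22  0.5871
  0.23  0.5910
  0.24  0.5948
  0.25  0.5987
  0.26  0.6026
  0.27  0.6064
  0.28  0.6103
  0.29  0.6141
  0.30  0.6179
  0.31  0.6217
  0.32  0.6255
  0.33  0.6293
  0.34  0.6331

σ√T = 0.17 × 0.2887 = 0.0491
d₁ = [ln(450/445) + (0.034 + ½·0.17²)·0.08333] / (σ√T) = (0.0112 + 0.0040) / 0.0491 = 0.3100 ≈ 0.31
d₂ = 0.3100 − 0.0491 = 0.2609 ≈ 0.26
exp(−rT) = exp(−0.034·0.08333) = 0.9972
N(d₁) = N(0.31) = 0.6217;  N(d₂) = N(0.26) = 0.6026
C = 450·0.6217 − 445·0.9972·0.6026 = 279.7650 − 267.4062 = 12.3588

$12.36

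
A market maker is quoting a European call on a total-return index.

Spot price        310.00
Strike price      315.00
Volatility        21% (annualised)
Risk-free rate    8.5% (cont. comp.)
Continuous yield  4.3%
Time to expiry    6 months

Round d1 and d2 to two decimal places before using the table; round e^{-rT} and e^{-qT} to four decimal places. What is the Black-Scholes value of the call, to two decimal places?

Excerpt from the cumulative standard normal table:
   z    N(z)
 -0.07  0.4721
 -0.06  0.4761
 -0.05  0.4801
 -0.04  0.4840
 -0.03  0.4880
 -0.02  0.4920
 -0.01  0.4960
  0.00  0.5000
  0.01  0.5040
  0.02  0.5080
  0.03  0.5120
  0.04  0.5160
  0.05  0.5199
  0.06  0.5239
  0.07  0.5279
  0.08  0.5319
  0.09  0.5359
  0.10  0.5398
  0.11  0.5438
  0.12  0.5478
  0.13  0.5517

18.87

σ√T = 0.21 × 0.7071 = 0.1485
ln(S/K) + (r − q + σ²/2)T = ln(310/315) + (0.085 − 0.043 + 0.21²/2)·0.5 = -0.0160 + 0.0320 = 0.0160
d₁ = 0.0160 / 0.1485 = 0.1079 which rounds to 0.11
d₂ = d₁ − σ√T = 0.1079 − 0.1485 = -0.0406 which rounds to -0.04
exp(−qT) = exp(−0.043·0.5) = 0.9787;  exp(−rT) = exp(−0.085·0.5) = 0.9584
N(d₁) = N(0.11) = 0.5438;  N(d₂) = N(-0.04) = 0.4840
C = 310·0.9787·0.5438 − 315·0.9584·0.4840 = 164.9873 − 146.1177 = 18.8696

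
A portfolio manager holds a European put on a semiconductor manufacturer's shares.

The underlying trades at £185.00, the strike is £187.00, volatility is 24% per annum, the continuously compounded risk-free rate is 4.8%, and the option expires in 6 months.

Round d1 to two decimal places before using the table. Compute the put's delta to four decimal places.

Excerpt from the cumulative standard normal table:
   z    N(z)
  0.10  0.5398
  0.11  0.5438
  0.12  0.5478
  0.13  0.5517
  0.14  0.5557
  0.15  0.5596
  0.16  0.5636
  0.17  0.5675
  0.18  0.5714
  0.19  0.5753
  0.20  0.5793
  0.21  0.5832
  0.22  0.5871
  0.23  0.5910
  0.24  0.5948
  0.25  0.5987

-0.4364

T = 0.5;  σ√T = 0.1697
d₁ = [ln(185/187) + (0.048 + ½·0.24²)·0.5] / (σ√T) = (-0.0108 + 0.0384) / 0.1697 = 0.1629 → 0.16
N(d₁) = N(0.16) = 0.5636
Δ_put = N(d₁) − 1 = 0.5636 − 1 = -0.4364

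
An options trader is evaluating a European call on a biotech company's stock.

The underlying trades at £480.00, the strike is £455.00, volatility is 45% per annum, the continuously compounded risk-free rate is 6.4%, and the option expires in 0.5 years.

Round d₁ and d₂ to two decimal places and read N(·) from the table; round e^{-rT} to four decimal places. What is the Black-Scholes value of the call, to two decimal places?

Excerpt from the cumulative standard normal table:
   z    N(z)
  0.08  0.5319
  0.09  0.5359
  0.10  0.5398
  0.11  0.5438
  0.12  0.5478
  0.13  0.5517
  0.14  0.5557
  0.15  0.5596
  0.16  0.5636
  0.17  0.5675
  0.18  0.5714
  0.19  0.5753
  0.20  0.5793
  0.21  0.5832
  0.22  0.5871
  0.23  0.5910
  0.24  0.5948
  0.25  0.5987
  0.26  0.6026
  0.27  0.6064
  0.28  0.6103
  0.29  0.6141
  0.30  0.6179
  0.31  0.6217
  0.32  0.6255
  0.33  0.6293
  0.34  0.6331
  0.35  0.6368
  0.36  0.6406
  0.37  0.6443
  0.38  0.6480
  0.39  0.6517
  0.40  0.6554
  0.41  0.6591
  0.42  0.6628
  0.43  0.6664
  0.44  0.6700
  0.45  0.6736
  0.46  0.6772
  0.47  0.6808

£80.24

σ√T = 0.45·√0.5 = 0.3182
d₁ = [ln(480/455) + (0.064 + ½·0.45²)·0.5] / (σ√T) = (0.0535 + 0.0826) / 0.3182 = 0.4278 which rounds to 0.43
d₂ = 0.4278 − 0.3182 = 0.1096 which rounds to 0.11
e^(−rT) = e^(−0.064·0.5) = 0.9685
N(d₁) = N(0.43) = 0.6664;  N(d₂) = N(0.11) = 0.5438
C = 480·0.6664 − 455·0.9685·0.5438 = 319.8720 − 239.6350 = 80.2370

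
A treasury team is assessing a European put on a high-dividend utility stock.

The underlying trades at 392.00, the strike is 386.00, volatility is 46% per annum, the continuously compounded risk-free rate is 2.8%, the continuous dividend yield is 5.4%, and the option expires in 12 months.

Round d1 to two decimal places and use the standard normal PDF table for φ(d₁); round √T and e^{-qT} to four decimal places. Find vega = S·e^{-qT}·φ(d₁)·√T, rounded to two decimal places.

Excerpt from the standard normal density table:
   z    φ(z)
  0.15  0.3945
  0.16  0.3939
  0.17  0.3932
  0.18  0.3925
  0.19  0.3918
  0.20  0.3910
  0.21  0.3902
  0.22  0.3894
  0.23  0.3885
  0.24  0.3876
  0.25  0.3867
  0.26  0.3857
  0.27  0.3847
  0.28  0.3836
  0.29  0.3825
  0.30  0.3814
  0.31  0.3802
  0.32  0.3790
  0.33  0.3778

σ√T = 0.46·√1 = 0.4600
d₁ = [ln(392/386) + (0.028 − 0.054 + ½·0.46²)·1] / (σ√T) = (0.0154 + 0.0798) / 0.4600 = 0.2070 which rounds to 0.21
√T = √1 = 1.0000
φ(d₁) = φ(0.21) = 0.3902
exp(−qT) = exp(−0.054·1) = 0.9474
vega = S·exp(−qT)·φ(d₁)·√T = 392·0.9474·0.3902·1.0000 = 144.9128

144.91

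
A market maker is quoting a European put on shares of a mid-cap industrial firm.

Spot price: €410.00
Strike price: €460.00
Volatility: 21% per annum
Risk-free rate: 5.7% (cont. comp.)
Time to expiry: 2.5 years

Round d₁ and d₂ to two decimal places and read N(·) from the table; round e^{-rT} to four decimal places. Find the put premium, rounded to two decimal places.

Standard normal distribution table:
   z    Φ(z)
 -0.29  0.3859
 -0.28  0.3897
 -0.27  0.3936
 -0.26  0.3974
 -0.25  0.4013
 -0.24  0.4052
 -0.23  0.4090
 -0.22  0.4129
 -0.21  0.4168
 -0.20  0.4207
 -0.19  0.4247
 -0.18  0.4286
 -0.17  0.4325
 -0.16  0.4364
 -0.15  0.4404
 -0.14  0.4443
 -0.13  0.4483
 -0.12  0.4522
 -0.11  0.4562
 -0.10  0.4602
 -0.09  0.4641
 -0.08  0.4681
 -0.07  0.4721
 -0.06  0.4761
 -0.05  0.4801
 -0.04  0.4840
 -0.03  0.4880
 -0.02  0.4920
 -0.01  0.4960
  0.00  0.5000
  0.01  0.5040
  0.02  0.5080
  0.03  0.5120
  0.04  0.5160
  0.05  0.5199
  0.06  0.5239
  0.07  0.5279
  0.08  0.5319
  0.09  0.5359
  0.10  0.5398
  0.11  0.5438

σ√T = 0.21 × 1.5811 = 0.3320
d₁ = [ln(410/460) + (0.057 + 0.21²/2)·2.5] / 0.3320 = [-0.1151 + 0.1976] / 0.3320 = 0.2486 → 0.25
d₂ = d₁ − σ√T = 0.2486 − 0.3320 = -0.0834 → -0.08
e^(−rT) = e^(−0.057·2.5) = 0.8672
P = 460·0.8672·N(0.08) − 410·N(-0.25) = 460·0.8672·0.5319 − 410·0.4013 = 212.1813 − 164.5330 = 47.6483

€47.65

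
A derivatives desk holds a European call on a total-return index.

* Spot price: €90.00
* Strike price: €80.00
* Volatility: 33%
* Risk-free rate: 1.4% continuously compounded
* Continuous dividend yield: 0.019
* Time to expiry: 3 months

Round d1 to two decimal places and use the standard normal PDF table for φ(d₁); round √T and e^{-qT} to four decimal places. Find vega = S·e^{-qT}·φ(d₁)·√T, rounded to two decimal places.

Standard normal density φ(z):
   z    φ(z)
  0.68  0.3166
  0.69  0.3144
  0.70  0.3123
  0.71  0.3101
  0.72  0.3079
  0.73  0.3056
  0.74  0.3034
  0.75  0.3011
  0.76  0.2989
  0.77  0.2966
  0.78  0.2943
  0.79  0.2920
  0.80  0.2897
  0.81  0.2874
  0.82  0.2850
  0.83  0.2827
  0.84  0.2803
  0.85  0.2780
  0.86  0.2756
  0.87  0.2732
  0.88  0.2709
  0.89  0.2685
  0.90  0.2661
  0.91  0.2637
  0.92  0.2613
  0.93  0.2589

T = 0.25;  σ√T = 0.1650
ln(S/K) + (r − q + σ²/2)T = ln(90/80) + (0.014 − 0.019 + 0.33²/2)·0.25 = 0.1178 + 0.0124 = 0.1301
d₁ = 0.1301 / 0.1650 = 0.7888 which rounds to 0.79
√T = √0.25 = 0.5000
φ(d₁) = φ(0.79) = 0.2920
exp(−qT) = exp(−0.019·0.25) = 0.9953
vega = S·exp(−qT)·φ(d₁)·√T = 90·0.9953·0.2920·0.5000 = 13.0782

13.08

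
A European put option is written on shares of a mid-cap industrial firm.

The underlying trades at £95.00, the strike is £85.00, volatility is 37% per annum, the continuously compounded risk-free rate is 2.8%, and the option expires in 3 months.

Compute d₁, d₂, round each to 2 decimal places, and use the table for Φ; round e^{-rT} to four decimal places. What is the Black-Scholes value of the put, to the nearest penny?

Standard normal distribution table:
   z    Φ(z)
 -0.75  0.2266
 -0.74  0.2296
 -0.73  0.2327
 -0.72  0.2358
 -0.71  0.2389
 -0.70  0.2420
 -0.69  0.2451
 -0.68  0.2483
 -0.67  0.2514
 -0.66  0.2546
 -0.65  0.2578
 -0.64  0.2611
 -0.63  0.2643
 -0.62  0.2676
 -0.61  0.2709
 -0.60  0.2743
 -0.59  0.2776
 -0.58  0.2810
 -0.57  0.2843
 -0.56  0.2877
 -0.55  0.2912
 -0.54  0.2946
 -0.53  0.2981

£2.47

σ√T = 0.37 × 0.5000 = 0.1850
d₁ = [ln(95/85) + (0.028 + ½·0.37²)·0.25] / (σ√T) = (0.1112 + 0.0241) / 0.1850 = 0.7316 ⇒ 0.73
d₂ = 0.7316 − 0.1850 = 0.5466 ⇒ 0.55
exp(−rT) = exp(−0.028·0.25) = 0.9930
P = 85·0.9930·N(-0.55) − 95·N(-0.73) = 85·0.9930·0.2912 − 95·0.2327 = 24.5787 − 22.1065 = 2.4722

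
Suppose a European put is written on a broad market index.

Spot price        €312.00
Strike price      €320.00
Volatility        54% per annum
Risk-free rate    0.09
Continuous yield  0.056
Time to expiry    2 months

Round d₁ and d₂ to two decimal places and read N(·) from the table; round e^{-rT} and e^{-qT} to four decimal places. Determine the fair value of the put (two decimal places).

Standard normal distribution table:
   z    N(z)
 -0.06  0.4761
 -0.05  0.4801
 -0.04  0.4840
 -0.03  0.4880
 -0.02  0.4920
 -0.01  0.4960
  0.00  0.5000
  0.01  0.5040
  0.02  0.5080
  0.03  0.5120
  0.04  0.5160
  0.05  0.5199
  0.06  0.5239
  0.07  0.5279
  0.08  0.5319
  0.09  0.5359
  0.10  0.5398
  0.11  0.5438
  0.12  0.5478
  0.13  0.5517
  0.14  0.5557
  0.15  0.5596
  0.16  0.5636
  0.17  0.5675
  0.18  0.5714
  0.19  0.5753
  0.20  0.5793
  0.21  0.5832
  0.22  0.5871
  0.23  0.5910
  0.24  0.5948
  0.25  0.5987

€30.54

σ√T = 0.54·√0.1667 = 0.2205
d₁ = [ln(312/320) + (0.09 − 0.056 + 0.54²/2)·0.1667] / 0.2205 = [-0.0253 + 0.0300] / 0.2205 = 0.0211 which rounds to 0.02
d₂ = d₁ − σ√T = 0.0211 − 0.2205 = -0.1994 which rounds to -0.20
exp(−qT) = exp(−0.056·0.1667) = 0.9907;  exp(−rT) = exp(−0.09·0.1667) = 0.9851
N(−d₂) = N(0.20) = 0.5793;  N(−d₁) = N(-0.02) = 0.4920
P = 320·0.9851·0.5793 − 312·0.9907·0.4920 = 182.6139 − 152.0764 = 30.5375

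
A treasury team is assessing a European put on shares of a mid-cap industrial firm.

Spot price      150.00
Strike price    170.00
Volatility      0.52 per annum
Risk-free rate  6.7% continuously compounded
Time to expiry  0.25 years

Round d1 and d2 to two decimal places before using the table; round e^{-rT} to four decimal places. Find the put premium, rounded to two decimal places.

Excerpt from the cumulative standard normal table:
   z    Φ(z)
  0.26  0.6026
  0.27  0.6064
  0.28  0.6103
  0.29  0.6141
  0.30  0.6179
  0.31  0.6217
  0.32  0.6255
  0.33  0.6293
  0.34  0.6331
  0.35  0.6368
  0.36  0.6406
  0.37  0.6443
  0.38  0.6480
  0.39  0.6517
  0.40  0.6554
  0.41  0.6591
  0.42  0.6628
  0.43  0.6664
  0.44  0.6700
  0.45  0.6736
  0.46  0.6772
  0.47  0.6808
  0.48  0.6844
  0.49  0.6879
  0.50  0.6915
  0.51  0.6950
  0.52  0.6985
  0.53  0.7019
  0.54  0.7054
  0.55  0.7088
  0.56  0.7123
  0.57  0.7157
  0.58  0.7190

T = 0.25;  σ√T = 0.2600
d₁ = [ln(150/170) + (0.067 + ½·0.52²)·0.25] / (σ√T) = (-0.1252 + 0.0506) / 0.2600 = -0.2870 ≈ -0.29
d₂ = -0.2870 − 0.2600 = -0.5470 ≈ -0.55
exp(−rT) = exp(−0.067·0.25) = 0.9834
P = 170·0.9834·N(0.55) − 150·N(0.29) = 170·0.9834·0.7088 − 150·0.6141 = 118.4958 − 92.1150 = 26.3808

26.38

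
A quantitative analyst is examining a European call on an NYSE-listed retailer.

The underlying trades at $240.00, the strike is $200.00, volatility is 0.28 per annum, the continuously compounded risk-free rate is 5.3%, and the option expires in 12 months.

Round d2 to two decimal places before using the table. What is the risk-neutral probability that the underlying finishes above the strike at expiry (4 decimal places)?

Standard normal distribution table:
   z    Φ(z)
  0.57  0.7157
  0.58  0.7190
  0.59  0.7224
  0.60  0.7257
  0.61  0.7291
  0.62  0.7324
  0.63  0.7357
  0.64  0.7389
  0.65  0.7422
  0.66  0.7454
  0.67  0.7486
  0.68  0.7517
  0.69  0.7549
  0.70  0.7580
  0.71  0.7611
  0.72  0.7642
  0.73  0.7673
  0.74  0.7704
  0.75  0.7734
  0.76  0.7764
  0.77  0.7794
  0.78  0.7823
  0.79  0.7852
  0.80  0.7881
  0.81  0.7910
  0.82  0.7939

T = 1;  σ√T = 0.2800
d₁ = [ln(240/200) + (0.053 + ½·0.28²)·1] / (σ√T) = (0.1823 + 0.0922) / 0.2800 = 0.9804 which rounds to 0.98
d₂ = 0.9804 − 0.2800 = 0.7004 which rounds to 0.70
Risk-neutral Pr[S_T > K] = N(d₂) = N(0.70) = 0.7580

0.7580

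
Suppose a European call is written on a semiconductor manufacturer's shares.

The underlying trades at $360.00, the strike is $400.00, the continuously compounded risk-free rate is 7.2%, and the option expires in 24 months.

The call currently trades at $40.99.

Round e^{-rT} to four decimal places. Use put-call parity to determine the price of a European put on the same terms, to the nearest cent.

exp(−rT) = exp(−0.072·2) = 0.8659
Put-call parity: C − P = S − K·e^(−rT) = 360 − 400·0.8659 = 360 − 346.3600 = 13.6400
P = C − (C − P) = 40.99 − (13.6400) = 27.3500

$27.35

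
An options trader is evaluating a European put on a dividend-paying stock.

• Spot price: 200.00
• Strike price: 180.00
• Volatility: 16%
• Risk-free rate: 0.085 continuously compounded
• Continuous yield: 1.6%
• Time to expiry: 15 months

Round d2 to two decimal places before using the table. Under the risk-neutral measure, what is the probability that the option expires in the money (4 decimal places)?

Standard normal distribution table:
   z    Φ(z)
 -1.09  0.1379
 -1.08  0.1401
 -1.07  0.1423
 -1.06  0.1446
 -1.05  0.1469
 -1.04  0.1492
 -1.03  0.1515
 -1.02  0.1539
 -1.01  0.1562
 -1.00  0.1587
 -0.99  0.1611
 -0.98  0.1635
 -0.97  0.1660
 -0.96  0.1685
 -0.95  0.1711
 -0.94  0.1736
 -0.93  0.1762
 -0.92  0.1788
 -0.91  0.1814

0.1635

T = 1.25;  σ√T = 0.1789
ln(S/K) + (r − q + σ²/2)T = ln(200/180) + (0.085 − 0.016 + 0.16²/2)·1.25 = 0.1054 + 0.1023 = 0.2076
d₁ = 0.2076 / 0.1789 = 1.1606 which rounds to 1.16
d₂ = d₁ − σ√T = 1.1606 − 0.1789 = 0.9817 which rounds to 0.98
Pr(exercise) under Q = N(−d₂) = N(-0.98) = 0.1635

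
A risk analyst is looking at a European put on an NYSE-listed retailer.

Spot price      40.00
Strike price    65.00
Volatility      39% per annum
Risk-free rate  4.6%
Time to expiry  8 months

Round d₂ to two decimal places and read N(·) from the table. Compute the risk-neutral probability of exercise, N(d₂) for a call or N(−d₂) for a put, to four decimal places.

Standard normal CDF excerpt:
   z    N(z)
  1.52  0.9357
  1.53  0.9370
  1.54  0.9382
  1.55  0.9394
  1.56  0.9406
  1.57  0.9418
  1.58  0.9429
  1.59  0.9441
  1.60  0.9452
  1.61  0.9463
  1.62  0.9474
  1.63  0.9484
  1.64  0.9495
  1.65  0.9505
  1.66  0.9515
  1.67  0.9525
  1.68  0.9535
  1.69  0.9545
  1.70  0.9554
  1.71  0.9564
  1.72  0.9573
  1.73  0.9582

σ√T = 0.39·√0.6667 = 0.3184
ln(S/K) + (r + σ²/2)T = ln(40/65) + (0.046 + 0.39²/2)·0.6667 = -0.4855 + 0.0814 = -0.4041
d₁ = -0.4041 / 0.3184 = -1.2692 ≈ -1.27
d₂ = d₁ − σ√T = -1.2692 − 0.3184 = -1.5876 ≈ -1.59
Risk-neutral Pr[S_T < K] = N(−d₂) = N(1.59) = 0.9441

0.9441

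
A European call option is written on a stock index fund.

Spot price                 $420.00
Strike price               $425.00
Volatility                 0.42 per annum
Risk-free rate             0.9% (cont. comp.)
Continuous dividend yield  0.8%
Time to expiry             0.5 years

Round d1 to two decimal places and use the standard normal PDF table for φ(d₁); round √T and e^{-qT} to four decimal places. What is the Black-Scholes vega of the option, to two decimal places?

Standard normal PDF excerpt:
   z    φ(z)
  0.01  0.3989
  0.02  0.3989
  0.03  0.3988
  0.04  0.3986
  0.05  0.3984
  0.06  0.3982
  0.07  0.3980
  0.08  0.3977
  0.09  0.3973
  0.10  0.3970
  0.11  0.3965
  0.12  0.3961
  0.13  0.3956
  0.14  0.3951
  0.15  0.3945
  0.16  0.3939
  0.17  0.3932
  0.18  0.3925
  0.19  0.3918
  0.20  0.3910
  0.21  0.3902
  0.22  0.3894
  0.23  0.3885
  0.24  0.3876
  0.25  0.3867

T = 0.5;  σ√T = 0.2970
d₁ = [ln(420/425) + (0.009 − 0.008 + 0.42²/2)·0.5] / 0.2970 = [-0.0118 + 0.0446] / 0.2970 = 0.1103 ⇒ 0.11
√T = √0.5 = 0.7071
φ(d₁) = φ(0.11) = 0.3965
e^(−qT) = e^(−0.008·0.5) = 0.9960
vega = S·e^(−qT)·φ(d₁)·√T = 420·0.9960·0.3965·0.7071 = 117.2823

117.28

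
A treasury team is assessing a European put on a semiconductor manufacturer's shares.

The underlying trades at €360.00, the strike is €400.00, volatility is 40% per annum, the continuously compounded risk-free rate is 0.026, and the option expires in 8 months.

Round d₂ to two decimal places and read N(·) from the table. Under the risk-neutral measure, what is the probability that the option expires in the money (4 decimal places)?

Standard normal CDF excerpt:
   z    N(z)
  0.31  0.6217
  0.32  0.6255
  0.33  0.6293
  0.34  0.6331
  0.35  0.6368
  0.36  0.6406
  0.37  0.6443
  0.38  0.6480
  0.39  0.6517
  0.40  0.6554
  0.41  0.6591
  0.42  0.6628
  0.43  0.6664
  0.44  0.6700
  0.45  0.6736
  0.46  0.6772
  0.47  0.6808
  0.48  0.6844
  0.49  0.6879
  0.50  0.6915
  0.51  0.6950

0.6664

σ√T = 0.4 × 0.8165 = 0.3266
ln(S/K) + (r + σ²/2)T = ln(360/400) + (0.026 + 0.4²/2)·0.6667 = -0.1054 + 0.0707 = -0.0347
d₁ = -0.0347 / 0.3266 = -0.1062 → -0.11
d₂ = d₁ − σ√T = -0.1062 − 0.3266 = -0.4328 → -0.43
Risk-neutral Pr[S_T < K] = N(−d₂) = N(0.43) = 0.6664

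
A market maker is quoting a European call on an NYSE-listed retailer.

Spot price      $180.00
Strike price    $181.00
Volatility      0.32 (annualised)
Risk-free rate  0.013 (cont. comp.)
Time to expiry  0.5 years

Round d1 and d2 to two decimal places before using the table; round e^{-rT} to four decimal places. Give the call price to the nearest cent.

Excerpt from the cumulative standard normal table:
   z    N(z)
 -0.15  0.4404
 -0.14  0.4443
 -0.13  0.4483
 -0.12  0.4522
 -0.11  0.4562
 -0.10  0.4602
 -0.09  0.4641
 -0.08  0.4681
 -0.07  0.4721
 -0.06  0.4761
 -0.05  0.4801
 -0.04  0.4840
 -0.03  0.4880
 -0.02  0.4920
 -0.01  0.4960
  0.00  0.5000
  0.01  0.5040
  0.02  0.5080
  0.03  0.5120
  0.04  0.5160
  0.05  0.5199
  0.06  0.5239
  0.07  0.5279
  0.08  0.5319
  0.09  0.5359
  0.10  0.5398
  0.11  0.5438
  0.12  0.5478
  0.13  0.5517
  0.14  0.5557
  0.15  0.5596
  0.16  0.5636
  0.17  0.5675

σ√T = 0.32 × 0.7071 = 0.2263
ln(S/K) + (r + σ²/2)T = ln(180/181) + (0.013 + 0.32²/2)·0.5 = -0.0055 + 0.0321 = 0.0266
d₁ = 0.0266 / 0.2263 = 0.1174 → 0.12
d₂ = d₁ − σ√T = 0.1174 − 0.2263 = -0.1089 → -0.11
e^(−rT) = e^(−0.013·0.5) = 0.9935
N(d₁) = N(0.12) = 0.5478;  N(d₂) = N(-0.11) = 0.4562
C = 180·0.5478 − 181·0.9935·0.4562 = 98.6040 − 82.0355 = 16.5685

$16.57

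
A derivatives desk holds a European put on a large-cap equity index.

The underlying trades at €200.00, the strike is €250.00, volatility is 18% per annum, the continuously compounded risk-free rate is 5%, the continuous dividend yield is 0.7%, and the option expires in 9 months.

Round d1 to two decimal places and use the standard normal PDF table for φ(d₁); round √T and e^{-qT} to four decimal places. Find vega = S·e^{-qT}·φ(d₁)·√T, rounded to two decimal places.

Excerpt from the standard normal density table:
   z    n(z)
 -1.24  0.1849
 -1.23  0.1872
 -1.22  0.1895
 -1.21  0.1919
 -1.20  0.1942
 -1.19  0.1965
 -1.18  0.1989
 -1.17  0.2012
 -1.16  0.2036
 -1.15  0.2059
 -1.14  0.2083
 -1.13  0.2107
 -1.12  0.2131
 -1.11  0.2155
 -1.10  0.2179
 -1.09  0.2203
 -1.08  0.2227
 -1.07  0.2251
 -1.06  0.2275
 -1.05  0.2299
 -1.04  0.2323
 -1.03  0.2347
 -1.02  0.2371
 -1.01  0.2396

T = 0.75;  σ√T = 0.1559
ln(S/K) + (r − q + σ²/2)T = ln(200/250) + (0.05 − 0.007 + 0.18²/2)·0.75 = -0.2231 + 0.0444 = -0.1787
d₁ = -0.1787 / 0.1559 = -1.1466 → -1.15
√T = √0.75 = 0.8660
φ(d₁) = φ(-1.15) = 0.2059
e^(−qT) = e^(−0.007·0.75) = 0.9948
vega = S·e^(−qT)·φ(d₁)·√T = 200·0.9948·0.2059·0.8660 = 35.4764
(Vega is the same for a European call and put with the same parameters.)

35.48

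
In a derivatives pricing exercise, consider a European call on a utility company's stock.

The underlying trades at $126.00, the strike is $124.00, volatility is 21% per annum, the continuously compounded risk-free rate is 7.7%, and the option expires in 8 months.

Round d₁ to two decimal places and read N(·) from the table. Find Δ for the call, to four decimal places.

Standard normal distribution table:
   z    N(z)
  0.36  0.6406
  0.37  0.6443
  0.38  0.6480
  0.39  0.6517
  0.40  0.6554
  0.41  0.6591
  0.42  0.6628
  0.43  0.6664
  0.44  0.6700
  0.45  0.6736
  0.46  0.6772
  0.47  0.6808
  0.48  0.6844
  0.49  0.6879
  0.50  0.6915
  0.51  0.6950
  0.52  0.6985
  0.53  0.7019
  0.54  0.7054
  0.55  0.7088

0.6844

σ√T = 0.21 × 0.8165 = 0.1715
ln(S/K) + (r + σ²/2)T = ln(126/124) + (0.077 + 0.21²/2)·0.6667 = 0.0160 + 0.0660 = 0.0820
d₁ = 0.0820 / 0.1715 = 0.4784 ⇒ 0.48
N(d₁) = N(0.48) = 0.6844
Δ_call = N(d₁) = 0.6844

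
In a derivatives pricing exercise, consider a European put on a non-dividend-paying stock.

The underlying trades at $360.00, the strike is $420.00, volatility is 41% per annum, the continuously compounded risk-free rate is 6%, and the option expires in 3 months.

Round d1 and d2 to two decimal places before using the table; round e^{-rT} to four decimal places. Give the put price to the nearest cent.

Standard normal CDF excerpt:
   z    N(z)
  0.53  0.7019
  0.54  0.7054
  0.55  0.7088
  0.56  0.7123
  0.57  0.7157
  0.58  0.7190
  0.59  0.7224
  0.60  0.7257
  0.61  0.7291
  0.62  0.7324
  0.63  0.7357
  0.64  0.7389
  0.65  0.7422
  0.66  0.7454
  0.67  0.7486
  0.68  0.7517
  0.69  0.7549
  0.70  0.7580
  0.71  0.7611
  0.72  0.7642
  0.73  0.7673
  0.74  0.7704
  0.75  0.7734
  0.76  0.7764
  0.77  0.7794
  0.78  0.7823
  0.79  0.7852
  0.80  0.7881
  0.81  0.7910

$64.83

σ√T = 0.41·√0.25 = 0.2050
ln(S/K) + (r + σ²/2)T = ln(360/420) + (0.06 + 0.41²/2)·0.25 = -0.1542 + 0.0360 = -0.1181
d₁ = -0.1181 / 0.2050 = -0.5763 → -0.58
d₂ = d₁ − σ√T = -0.5763 − 0.2050 = -0.7813 → -0.78
e^(−rT) = e^(−0.06·0.25) = 0.9851
N(−d₂) = N(0.78) = 0.7823;  N(−d₁) = N(0.58) = 0.7190
P = 420·0.9851·0.7823 − 360·0.7190 = 323.6704 − 258.8400 = 64.8304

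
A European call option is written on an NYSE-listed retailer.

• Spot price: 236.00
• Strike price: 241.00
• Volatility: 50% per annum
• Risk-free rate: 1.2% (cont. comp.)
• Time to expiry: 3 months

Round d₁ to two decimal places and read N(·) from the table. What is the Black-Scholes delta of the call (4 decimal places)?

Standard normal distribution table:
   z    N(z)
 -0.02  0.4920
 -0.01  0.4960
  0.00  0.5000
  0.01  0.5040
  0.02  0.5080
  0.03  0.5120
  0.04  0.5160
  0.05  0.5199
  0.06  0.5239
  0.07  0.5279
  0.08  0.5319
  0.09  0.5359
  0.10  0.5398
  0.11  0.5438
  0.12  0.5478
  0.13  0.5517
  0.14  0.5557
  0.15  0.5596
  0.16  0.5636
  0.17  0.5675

0.5199

σ√T = 0.5·√0.25 = 0.2500
ln(S/K) + (r + σ²/2)T = ln(236/241) + (0.012 + 0.5²/2)·0.25 = -0.0210 + 0.0343 = 0.0133
d₁ = 0.0133 / 0.2500 = 0.0531 which rounds to 0.05
N(d₁) = N(0.05) = 0.5199
Δ_call = N(d₁) = 0.5199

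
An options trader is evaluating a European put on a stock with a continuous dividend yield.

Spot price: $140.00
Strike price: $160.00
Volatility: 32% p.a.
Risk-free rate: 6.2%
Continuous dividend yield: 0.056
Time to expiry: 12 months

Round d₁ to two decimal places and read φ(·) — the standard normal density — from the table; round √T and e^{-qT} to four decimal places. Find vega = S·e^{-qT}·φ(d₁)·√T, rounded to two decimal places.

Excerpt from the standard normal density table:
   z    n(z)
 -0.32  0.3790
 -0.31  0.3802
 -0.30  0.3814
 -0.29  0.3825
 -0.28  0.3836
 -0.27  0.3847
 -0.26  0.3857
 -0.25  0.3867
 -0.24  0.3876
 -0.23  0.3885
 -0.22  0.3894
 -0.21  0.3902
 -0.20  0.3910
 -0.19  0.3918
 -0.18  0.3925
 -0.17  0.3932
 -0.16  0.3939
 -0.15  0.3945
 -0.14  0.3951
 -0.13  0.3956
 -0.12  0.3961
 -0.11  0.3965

51.31

σ√T = 0.32 × 1.0000 = 0.3200
ln(S/K) + (r − q + σ²/2)T = ln(140/160) + (0.062 − 0.056 + 0.32²/2)·1 = -0.1335 + 0.0572 = -0.0763
d₁ = -0.0763 / 0.3200 = -0.2385 ≈ -0.24
√T = √1 = 1.0000
φ(d₁) = φ(-0.24) = 0.3876
exp(−qT) = exp(−0.056·1) = 0.9455
vega = S·exp(−qT)·φ(d₁)·√T = 140·0.9455·0.3876·1.0000 = 51.3066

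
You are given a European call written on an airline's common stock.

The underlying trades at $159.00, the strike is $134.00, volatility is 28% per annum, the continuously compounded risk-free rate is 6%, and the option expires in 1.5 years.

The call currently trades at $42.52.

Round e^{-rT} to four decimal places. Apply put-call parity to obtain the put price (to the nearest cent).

$5.98

e^(−rT) = e^(−0.06·1.5) = 0.9139
Put-call parity: C − P = S − K·e^(−rT) = 159 − 134·0.9139 = 159 − 122.4626 = 36.5374
P = C − (C − P) = 42.52 − (36.5374) = 5.9826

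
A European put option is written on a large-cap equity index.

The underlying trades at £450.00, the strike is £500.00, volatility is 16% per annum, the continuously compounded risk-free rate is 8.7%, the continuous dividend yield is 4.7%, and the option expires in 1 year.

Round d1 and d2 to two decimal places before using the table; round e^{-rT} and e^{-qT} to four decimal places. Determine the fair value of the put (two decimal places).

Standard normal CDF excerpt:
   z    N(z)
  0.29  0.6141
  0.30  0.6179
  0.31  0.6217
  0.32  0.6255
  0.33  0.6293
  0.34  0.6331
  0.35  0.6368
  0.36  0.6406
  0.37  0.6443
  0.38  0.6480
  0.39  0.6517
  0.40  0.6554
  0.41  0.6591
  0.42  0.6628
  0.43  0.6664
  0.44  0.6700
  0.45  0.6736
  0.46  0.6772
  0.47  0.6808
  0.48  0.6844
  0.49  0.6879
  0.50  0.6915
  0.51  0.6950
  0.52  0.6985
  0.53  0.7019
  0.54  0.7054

£45.11

σ√T = 0.16 × 1.0000 = 0.1600
d₁ = [ln(450/500) + (0.087 − 0.047 + ½·0.16²)·1] / (σ√T) = (-0.1054 + 0.0528) / 0.1600 = -0.3285 ≈ -0.33
d₂ = -0.3285 − 0.1600 = -0.4885 ≈ -0.49
exp(−qT) = exp(−0.047·1) = 0.9541;  exp(−rT) = exp(−0.087·1) = 0.9167
N(−d₂) = N(0.49) = 0.6879;  N(−d₁) = N(0.33) = 0.6293
P = 500·0.9167·0.6879 − 450·0.9541·0.6293 = 315.2990 − 270.1868 = 45.1122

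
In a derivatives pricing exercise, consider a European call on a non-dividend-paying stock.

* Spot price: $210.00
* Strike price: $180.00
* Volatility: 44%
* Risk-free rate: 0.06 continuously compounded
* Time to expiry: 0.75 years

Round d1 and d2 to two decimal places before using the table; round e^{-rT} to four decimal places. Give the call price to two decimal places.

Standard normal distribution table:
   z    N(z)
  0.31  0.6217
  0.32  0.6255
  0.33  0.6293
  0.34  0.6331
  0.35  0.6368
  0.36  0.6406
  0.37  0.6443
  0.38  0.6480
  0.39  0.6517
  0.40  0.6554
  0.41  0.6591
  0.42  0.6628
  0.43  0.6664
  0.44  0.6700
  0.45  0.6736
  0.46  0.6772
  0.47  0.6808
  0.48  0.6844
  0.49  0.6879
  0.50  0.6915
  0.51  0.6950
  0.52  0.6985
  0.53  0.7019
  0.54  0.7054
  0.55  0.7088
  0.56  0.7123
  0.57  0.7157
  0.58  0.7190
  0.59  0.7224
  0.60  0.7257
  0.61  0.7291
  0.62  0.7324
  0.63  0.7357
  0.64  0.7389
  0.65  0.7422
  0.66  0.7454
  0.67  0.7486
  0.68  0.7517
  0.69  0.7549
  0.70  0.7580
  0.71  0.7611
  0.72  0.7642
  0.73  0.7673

σ√T = 0.44·√0.75 = 0.3811
d₁ = [ln(210/180) + (0.06 + 0.44²/2)·0.75] / 0.3811 = [0.1542 + 0.1176] / 0.3811 = 0.7132 ⇒ 0.71
d₂ = d₁ − σ√T = 0.7132 − 0.3811 = 0.3321 ⇒ 0.33
e^(−rT) = e^(−0.06·0.75) = 0.9560
N(d₁) = N(0.71) = 0.7611;  N(d₂) = N(0.33) = 0.6293
C = 210·0.7611 − 180·0.9560·0.6293 = 159.8310 − 108.2899 = 51.5411

$51.54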